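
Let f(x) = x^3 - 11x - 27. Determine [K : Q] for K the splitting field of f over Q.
[K : Q] = 6

By the rational root test, any rational root of the monic integer polynomial f(x) = x^3 - 11x - 27 must be an integer dividing the constant term -27, i.e. one of ±{1, 3, 9, 27}. Evaluating: f(1) = -37, f(-1) = -17, f(3) = -33, f(-3) = -21, f(9) = 603, f(-9) = -657, f(27) = 19359, f(-27) = -19413; none is 0, so f has no rational root and is therefore irreducible over Q (a cubic with no linear factor over a field is irreducible). For an irreducible cubic, the Galois group is A_3 or S_3 according as the discriminant disc(f) = -4a^3 - 27b^2 = -4·(-11)^3 - 27·(-27)^2 = -14359 is or is not a square in Q. Here disc(f) = -14359 is not a perfect square in Q, so the Galois group of f over Q is not contained in A_3 and must be all of S_3. The splitting field has degree |S_3| = 6 over Q, so [K : Q] = 6.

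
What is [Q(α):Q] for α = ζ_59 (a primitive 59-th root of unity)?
[Q(α):Q] = 58

The minimal polynomial of ζ_59 over Q is the 59-th cyclotomic polynomial Φ_59(x), which is irreducible over Q and has degree φ(59) = 58. Hence [Q(α):Q] = φ(59) = 58.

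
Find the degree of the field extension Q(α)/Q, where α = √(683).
[Q(α):Q] = 2

[Q(α):Q] equals the degree of the minimal polynomial of α. Here α^2 = 683 and x^2 - 683 is irreducible (d = 683 is squarefree, ≠ 1, hence not a square), so deg(m_α) = 2. Thus [Q(α):Q] = 2.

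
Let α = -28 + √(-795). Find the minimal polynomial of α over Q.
m_α(x) = x^2 + 56x + 1579

From α + 28 = √(-795), squaring gives (α + 28)^2 = -795, i.e. α^2 + 56α + 784 = -795, so α^2 + 56α + 1579 = 0. The discriminant of x^2 + 56x + 1579 is (56)^2 - 4·(1579) = 3136 - 6316 = -3180, and 4·(-795) is not a perfect square in Q since -795 is squarefree and ≠ 1. Hence x^2 + 56x + 1579 is irreducible over Q and is the minimal polynomial of α.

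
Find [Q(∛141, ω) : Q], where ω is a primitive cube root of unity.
[Q(∛141, ω) : Q] = 6

[Q(∛141):Q] = 3 (min poly x^3 - 141, irreducible since 141 is not a perfect cube). [Q(ω):Q] = 2 (min poly x^2 + x + 1). Since Q(∛141) ⊂ R and ω ∉ R, we have ω ∉ Q(∛141), so x^2 + x + 1 remains irreducible over Q(∛141) and [Q(∛141, ω) : Q(∛141)] = 2. By the tower law, [Q(∛141, ω) : Q] = 3 · 2 = 6. (In fact Q(∛141, ω) is the splitting field of x^3 - 141 over Q.)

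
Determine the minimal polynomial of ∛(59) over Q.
m_α(x) = x^3 - 59

α satisfies α^3 = 59, so x^3 - 59 annihilates α. By the rational root test, a rational root p/q (in lowest terms) of x^3 - 59 would satisfy p^3 = 59 q^3, forcing q = 1 and p^3 = 59; but 59 is not a perfect cube, contradiction. A monic cubic over Q with no rational root is irreducible (any nontrivial factorization would include a linear factor). Hence x^3 - 59 is the minimal polynomial of α, and in particular [Q(α):Q] = 3.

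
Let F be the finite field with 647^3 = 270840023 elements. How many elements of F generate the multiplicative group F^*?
There are φ(270840022) = 120113280 primitive elements

F_q^* is cyclic of order q - 1 = 270840022. A cyclic group of order m has exactly φ(m) generators. Here m = 270840022 = 2 · 17 · 19 · 211 · 1987, so the number of primitive elements is φ(270840022) = 120113280.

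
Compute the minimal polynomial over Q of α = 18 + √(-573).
m_α(x) = x^2 - 36x + 897

From α - 18 = √(-573), squaring gives (α - 18)^2 = -573, i.e. α^2 - 36α + 324 = -573, so α^2 - 36α + 897 = 0. The discriminant of x^2 - 36x + 897 is (-36)^2 - 4·(897) = 1296 - 3588 = -2292, and 4·(-573) is not a perfect square in Q since -573 is squarefree and ≠ 1. Hence x^2 - 36x + 897 is irreducible over Q and is the minimal polynomial of α.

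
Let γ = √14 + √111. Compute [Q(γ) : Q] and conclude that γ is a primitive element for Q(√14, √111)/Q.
[Q(γ) : Q] = 4 (equivalently, Q(γ) = Q(√14, √111))

Obviously Q(γ) ⊆ Q(√14, √111), and [Q(√14, √111):Q] = 4 (since 14, 111 are distinct squarefree integers > 1 with 1554 not a perfect square). To show equality we compute the minimal polynomial of γ. From γ = √14 + √111: γ^2 = 14 + 2√(1554) + 111 = 125 + 2√(1554), so γ^2 - 125 = 2√(1554); squaring, (γ^2 - 125)^2 = 4·1554, i.e. γ^4 - 250γ^2 + 15625 - 6216 = 0, i.e. γ^4 - 250γ^2 + 9409 = 0. So γ is a root of x^4 - 250x^2 + 9409. This polynomial is irreducible over Q: it has no rational root (each ±√14 ± √111 is irrational), and any factorization into two quadratics over Q would force √(1554) ∈ Q (pairing opposite roots) or √14, √111 ∈ Q (other pairings), all impossible. Hence [Q(γ):Q] = 4 = [Q(√14, √111):Q], so Q(γ) = Q(√14, √111).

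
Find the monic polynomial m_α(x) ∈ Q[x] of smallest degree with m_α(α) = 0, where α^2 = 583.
m_α(x) = x^2 - 583

α satisfies α^2 - 583 = 0, so x^2 - 583 annihilates α. Since d = 583 is squarefree and ≠ 1, it is not a perfect square in Q, so x^2 - 583 has no rational root and is therefore irreducible over Q (a degree-2 polynomial over a field is irreducible iff it has no root). Hence m_α(x) = x^2 - 583.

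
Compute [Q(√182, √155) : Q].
[Q(√182, √155) : Q] = 4

[Q(√182):Q] = 2 (min poly x^2 - 182, irreducible since 182 is squarefree > 1). For the top step, suppose √155 ∈ Q(√182), say √155 = c + d√182 with c, d ∈ Q. Squaring: 155 = c^2 + 182d^2 + 2cd√182. Since √182 ∉ Q this forces 2cd = 0. If d = 0 then √155 = c ∈ Q, contradicting 155 squarefree > 1. If c = 0 then 155 = 182d^2, so 182·155 = (182d)^2 is a perfect square in Q — but 182·155 = 28210 is not a perfect square (since 182 and 155 are distinct squarefree integers). Contradiction. Hence √155 ∉ Q(√182), so x^2 - 155 stays irreducible over Q(√182) and [Q(√182, √155) : Q(√182)] = 2. By the tower law, [Q(√182, √155) : Q] = 2 · 2 = 4.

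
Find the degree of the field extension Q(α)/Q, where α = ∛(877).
[Q(α):Q] = 3

The minimal polynomial of α is x^3 - 877, irreducible over Q since 877 is not a perfect cube (so x^3 - 877 has no rational root). Hence [Q(α):Q] = deg(m_α) = 3.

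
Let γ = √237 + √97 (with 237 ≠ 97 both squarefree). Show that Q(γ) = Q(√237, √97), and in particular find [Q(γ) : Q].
[Q(γ) : Q] = 4 (equivalently, Q(γ) = Q(√237, √97))

Obviously Q(γ) ⊆ Q(√237, √97), and [Q(√237, √97):Q] = 4 (since 237, 97 are distinct squarefree integers > 1 with 22989 not a perfect square). To show equality we compute the minimal polynomial of γ. From γ = √237 + √97: γ^2 = 237 + 2√(22989) + 97 = 334 + 2√(22989), so γ^2 - 334 = 2√(22989); squaring, (γ^2 - 334)^2 = 4·22989, i.e. γ^4 - 668γ^2 + 111556 - 91956 = 0, i.e. γ^4 - 668γ^2 + 19600 = 0. So γ is a root of x^4 - 668x^2 + 19600. This polynomial is irreducible over Q: it has no rational root (each ±√237 ± √97 is irrational), and any factorization into two quadratics over Q would force √(22989) ∈ Q (pairing opposite roots) or √237, √97 ∈ Q (other pairings), all impossible. Hence [Q(γ):Q] = 4 = [Q(√237, √97):Q], so Q(γ) = Q(√237, √97).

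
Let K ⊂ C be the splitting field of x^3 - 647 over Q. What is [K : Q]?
[K : Q] = 6

The roots of x^3 - 647 are ∛647, ω∛647, ω^2∛647 where ω = e^(2πi/3) is a primitive cube root of unity, so K = Q(∛647, ω). Now [Q(∛647):Q] = 3 (since 647 is not a perfect cube, x^3 - 647 is irreducible) and [Q(ω):Q] = 2. Both 2 and 3 divide [K:Q], and [K:Q] ≤ 3·2 = 6, so [K:Q] = 6. (Equivalently: Q(∛647) ⊂ R but ω ∉ R, so [K : Q(∛647)] = 2.)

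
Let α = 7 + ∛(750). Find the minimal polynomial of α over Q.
m_α(x) = x^3 - 21x^2 + 147x - 1093

Set β = α - 7 = ∛(750), so β^3 = 750. Then (α - 7)^3 - 750 = 0, i.e. α is a root of g(x) = (x - 7)^3 - 750 = x^3 - 21x^2 + 147x - 1093. Since g(x) = h(x - 7) where h(x) = x^3 - 750, and h is irreducible over Q (because 750 is not a perfect cube, so h has no rational root, and a monic cubic with no rational root is irreducible), g is also irreducible (irreducibility is preserved under the substitution x → x - 7). Hence m_α(x) = x^3 - 21x^2 + 147x - 1093.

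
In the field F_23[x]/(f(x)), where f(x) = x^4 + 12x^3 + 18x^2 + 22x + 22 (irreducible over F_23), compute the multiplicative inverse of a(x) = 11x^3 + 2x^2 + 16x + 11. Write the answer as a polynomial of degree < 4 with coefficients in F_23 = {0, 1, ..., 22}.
a(x)^(-1) ≡ 13x^3 + 7x^2 + 21x + 14 (mod f(x))

Since f is irreducible over F_23, F_23[x]/(f) is a field and a(x) ≠ 0 has an inverse. Apply the extended Euclidean algorithm to f(x) and a(x) in F_23[x]: f(x) = (21x + 14)·a(x) + (22x^2 + 4x + 6);  a(x) = (12x)·(22x^2 + 4x + 6) + (13x + 11);  (22x^2 + 4x + 6) = (7x + 5)·(13x + 11) + (20). The last nonzero remainder is the constant 20 = gcd(f, a) in F_23. Back-substituting through the division chain expresses 20 = s(x)·a(x) + t(x)·f(x) with s(x) ≡ 7x^3 + 2x^2 + 6x + 4 (mod f), so (7x^3 + 2x^2 + 6x + 4)·a(x) ≡ 20 (mod f). Multiplying by 20^(-1) ≡ 15 in F_23 gives a(x)^(-1) ≡ 15·(7x^3 + 2x^2 + 6x + 4) ≡ 13x^3 + 7x^2 + 21x + 14 (mod f). Check: (11x^3 + 2x^2 + 16x + 11)·(13x^3 + 7x^2 + 21x + 14) = 5x^6 + 11x^5 + 16x^4 + 14x^3 + 4x^2 + 18x + 16 ≡ 1 (mod x^4 + 12x^3 + 18x^2 + 22x + 22).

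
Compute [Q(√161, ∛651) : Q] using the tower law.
[Q(√161, ∛651) : Q] = 6

Let L = Q(√161, ∛651). Since Q(√161) ⊂ L and [Q(√161):Q] = 2, the tower law gives 2 | [L:Q]. Likewise Q(∛651) ⊂ L with [Q(∛651):Q] = 3 (because 651 is not a perfect cube), so 3 | [L:Q]. As gcd(2,3) = 1, [L:Q] is divisible by 6. Conversely L is generated over Q by √161 and ∛651, so [L:Q] ≤ 2·3 = 6. Therefore [Q(√161, ∛651) : Q] = 6.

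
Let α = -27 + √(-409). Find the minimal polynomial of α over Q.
m_α(x) = x^2 + 54x + 1138

From α + 27 = √(-409), squaring gives (α + 27)^2 = -409, i.e. α^2 + 54α + 729 = -409, so α^2 + 54α + 1138 = 0. The discriminant of x^2 + 54x + 1138 is (54)^2 - 4·(1138) = 2916 - 4552 = -1636, and 4·(-409) is not a perfect square in Q since -409 is squarefree and ≠ 1. Hence x^2 + 54x + 1138 is irreducible over Q and is the minimal polynomial of α.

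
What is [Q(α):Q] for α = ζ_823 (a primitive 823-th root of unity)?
[Q(α):Q] = 822

The minimal polynomial of ζ_823 over Q is the 823-th cyclotomic polynomial Φ_823(x), which is irreducible over Q and has degree φ(823) = 822. Hence [Q(α):Q] = φ(823) = 822.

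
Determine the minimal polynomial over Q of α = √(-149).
m_α(x) = x^2 + 149

α satisfies α^2 + 149 = 0, so x^2 + 149 annihilates α. Since d = -149 is squarefree and ≠ 1, it is not a perfect square in Q, so x^2 + 149 has no rational root and is therefore irreducible over Q (a degree-2 polynomial over a field is irreducible iff it has no root). Hence m_α(x) = x^2 + 149.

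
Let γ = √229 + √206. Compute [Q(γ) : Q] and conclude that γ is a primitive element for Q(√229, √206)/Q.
[Q(γ) : Q] = 4 (equivalently, Q(γ) = Q(√229, √206))

Obviously Q(γ) ⊆ Q(√229, √206), and [Q(√229, √206):Q] = 4 (since 229, 206 are distinct squarefree integers > 1 with 47174 not a perfect square). To show equality we compute the minimal polynomial of γ. From γ = √229 + √206: γ^2 = 229 + 2√(47174) + 206 = 435 + 2√(47174), so γ^2 - 435 = 2√(47174); squaring, (γ^2 - 435)^2 = 4·47174, i.e. γ^4 - 870γ^2 + 189225 - 188696 = 0, i.e. γ^4 - 870γ^2 + 529 = 0. So γ is a root of x^4 - 870x^2 + 529. This polynomial is irreducible over Q: it has no rational root (each ±√229 ± √206 is irrational), and any factorization into two quadratics over Q would force √(47174) ∈ Q (pairing opposite roots) or √229, √206 ∈ Q (other pairings), all impossible. Hence [Q(γ):Q] = 4 = [Q(√229, √206):Q], so Q(γ) = Q(√229, √206).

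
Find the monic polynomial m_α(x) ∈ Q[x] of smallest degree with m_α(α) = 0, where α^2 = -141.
m_α(x) = x^2 + 141

α satisfies α^2 + 141 = 0, so x^2 + 141 annihilates α. Since d = -141 is squarefree and ≠ 1, it is not a perfect square in Q, so x^2 + 141 has no rational root and is therefore irreducible over Q (a degree-2 polynomial over a field is irreducible iff it has no root). Hence m_α(x) = x^2 + 141.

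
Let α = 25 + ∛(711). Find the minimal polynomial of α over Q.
m_α(x) = x^3 - 75x^2 + 1875x - 16336

Set β = α - 25 = ∛(711), so β^3 = 711. Then (α - 25)^3 - 711 = 0, i.e. α is a root of g(x) = (x - 25)^3 - 711 = x^3 - 75x^2 + 1875x - 16336. Since g(x) = h(x - 25) where h(x) = x^3 - 711, and h is irreducible over Q (because 711 is not a perfect cube, so h has no rational root, and a monic cubic with no rational root is irreducible), g is also irreducible (irreducibility is preserved under the substitution x → x - 25). Hence m_α(x) = x^3 - 75x^2 + 1875x - 16336.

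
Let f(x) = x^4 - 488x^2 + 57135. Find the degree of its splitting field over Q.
[K : Q] = 4

Solving the quadratic in x^2: x^2 = (488 ± √(488^2 - 4·57135))/2 = (488 ± √9604)/2 = (488 ± 98)/2, giving x^2 = 195 or x^2 = 293. So f(x) = (x^2 - 195)(x^2 - 293) and the roots of f are ±√195, ±√293. Hence the splitting field is K = Q(√195, √293). Since 195 and 293 are distinct squarefree integers > 1, their product 57135 is not a perfect square, so √293 ∉ Q(√195). By the tower law [K:Q] = [Q(√195,√293):Q(√195)] · [Q(√195):Q] = 2 · 2 = 4.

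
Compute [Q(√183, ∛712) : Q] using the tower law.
[Q(√183, ∛712) : Q] = 6

Let L = Q(√183, ∛712). Since Q(√183) ⊂ L and [Q(√183):Q] = 2, the tower law gives 2 | [L:Q]. Likewise Q(∛712) ⊂ L with [Q(∛712):Q] = 3 (because 712 is not a perfect cube), so 3 | [L:Q]. As gcd(2,3) = 1, [L:Q] is divisible by 6. Conversely L is generated over Q by √183 and ∛712, so [L:Q] ≤ 2·3 = 6. Therefore [Q(√183, ∛712) : Q] = 6.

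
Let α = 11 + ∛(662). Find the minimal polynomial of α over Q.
m_α(x) = x^3 - 33x^2 + 363x - 1993

Set β = α - 11 = ∛(662), so β^3 = 662. Then (α - 11)^3 - 662 = 0, i.e. α is a root of g(x) = (x - 11)^3 - 662 = x^3 - 33x^2 + 363x - 1993. Since g(x) = h(x - 11) where h(x) = x^3 - 662, and h is irreducible over Q (because 662 is not a perfect cube, so h has no rational root, and a monic cubic with no rational root is irreducible), g is also irreducible (irreducibility is preserved under the substitution x → x - 11). Hence m_α(x) = x^3 - 33x^2 + 363x - 1993.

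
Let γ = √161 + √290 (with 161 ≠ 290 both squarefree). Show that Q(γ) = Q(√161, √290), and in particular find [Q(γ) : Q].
[Q(γ) : Q] = 4 (equivalently, Q(γ) = Q(√161, √290))

Obviously Q(γ) ⊆ Q(√161, √290), and [Q(√161, √290):Q] = 4 (since 161, 290 are distinct squarefree integers > 1 with 46690 not a perfect square). To show equality we compute the minimal polynomial of γ. From γ = √161 + √290: γ^2 = 161 + 2√(46690) + 290 = 451 + 2√(46690), so γ^2 - 451 = 2√(46690); squaring, (γ^2 - 451)^2 = 4·46690, i.e. γ^4 - 902γ^2 + 203401 - 186760 = 0, i.e. γ^4 - 902γ^2 + 16641 = 0. So γ is a root of x^4 - 902x^2 + 16641. This polynomial is irreducible over Q: it has no rational root (each ±√161 ± √290 is irrational), and any factorization into two quadratics over Q would force √(46690) ∈ Q (pairing opposite roots) or √161, √290 ∈ Q (other pairings), all impossible. Hence [Q(γ):Q] = 4 = [Q(√161, √290):Q], so Q(γ) = Q(√161, √290).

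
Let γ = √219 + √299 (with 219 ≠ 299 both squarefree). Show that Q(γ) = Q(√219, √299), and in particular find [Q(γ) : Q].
[Q(γ) : Q] = 4 (equivalently, Q(γ) = Q(√219, √299))

Obviously Q(γ) ⊆ Q(√219, √299), and [Q(√219, √299):Q] = 4 (since 219, 299 are distinct squarefree integers > 1 with 65481 not a perfect square). To show equality we compute the minimal polynomial of γ. From γ = √219 + √299: γ^2 = 219 + 2√(65481) + 299 = 518 + 2√(65481), so γ^2 - 518 = 2√(65481); squaring, (γ^2 - 518)^2 = 4·65481, i.e. γ^4 - 1036γ^2 + 268324 - 261924 = 0, i.e. γ^4 - 1036γ^2 + 6400 = 0. So γ is a root of x^4 - 1036x^2 + 6400. This polynomial is irreducible over Q: it has no rational root (each ±√219 ± √299 is irrational), and any factorization into two quadratics over Q would force √(65481) ∈ Q (pairing opposite roots) or √219, √299 ∈ Q (other pairings), all impossible. Hence [Q(γ):Q] = 4 = [Q(√219, √299):Q], so Q(γ) = Q(√219, √299).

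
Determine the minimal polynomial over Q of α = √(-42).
m_α(x) = x^2 + 42

α satisfies α^2 + 42 = 0, so x^2 + 42 annihilates α. Since d = -42 is squarefree and ≠ 1, it is not a perfect square in Q, so x^2 + 42 has no rational root and is therefore irreducible over Q (a degree-2 polynomial over a field is irreducible iff it has no root). Hence m_α(x) = x^2 + 42.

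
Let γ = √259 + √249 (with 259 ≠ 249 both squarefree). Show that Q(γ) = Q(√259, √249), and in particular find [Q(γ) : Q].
[Q(γ) : Q] = 4 (equivalently, Q(γ) = Q(√259, √249))

Obviously Q(γ) ⊆ Q(√259, √249), and [Q(√259, √249):Q] = 4 (since 259, 249 are distinct squarefree integers > 1 with 64491 not a perfect square). To show equality we compute the minimal polynomial of γ. From γ = √259 + √249: γ^2 = 259 + 2√(64491) + 249 = 508 + 2√(64491), so γ^2 - 508 = 2√(64491); squaring, (γ^2 - 508)^2 = 4·64491, i.e. γ^4 - 1016γ^2 + 258064 - 257964 = 0, i.e. γ^4 - 1016γ^2 + 100 = 0. So γ is a root of x^4 - 1016x^2 + 100. This polynomial is irreducible over Q: it has no rational root (each ±√259 ± √249 is irrational), and any factorization into two quadratics over Q would force √(64491) ∈ Q (pairing opposite roots) or √259, √249 ∈ Q (other pairings), all impossible. Hence [Q(γ):Q] = 4 = [Q(√259, √249):Q], so Q(γ) = Q(√259, √249).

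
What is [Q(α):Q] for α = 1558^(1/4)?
[Q(α):Q] = 4

α is a root of x^4 - 1558. By Eisenstein's criterion at the prime p = 2 (which divides the constant term 1558 but p^2 = 4 does not, since 1558 is squarefree), x^4 - 1558 is irreducible over Q. Hence [Q(α):Q] = 4.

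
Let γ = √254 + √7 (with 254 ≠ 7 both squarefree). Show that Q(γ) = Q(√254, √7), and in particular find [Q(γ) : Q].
[Q(γ) : Q] = 4 (equivalently, Q(γ) = Q(√254, √7))

Obviously Q(γ) ⊆ Q(√254, √7), and [Q(√254, √7):Q] = 4 (since 254, 7 are distinct squarefree integers > 1 with 1778 not a perfect square). To show equality we compute the minimal polynomial of γ. From γ = √254 + √7: γ^2 = 254 + 2√(1778) + 7 = 261 + 2√(1778), so γ^2 - 261 = 2√(1778); squaring, (γ^2 - 261)^2 = 4·1778, i.e. γ^4 - 522γ^2 + 68121 - 7112 = 0, i.e. γ^4 - 522γ^2 + 61009 = 0. So γ is a root of x^4 - 522x^2 + 61009. This polynomial is irreducible over Q: it has no rational root (each ±√254 ± √7 is irrational), and any factorization into two quadratics over Q would force √(1778) ∈ Q (pairing opposite roots) or √254, √7 ∈ Q (other pairings), all impossible. Hence [Q(γ):Q] = 4 = [Q(√254, √7):Q], so Q(γ) = Q(√254, √7).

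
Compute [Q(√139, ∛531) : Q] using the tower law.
[Q(√139, ∛531) : Q] = 6

Let L = Q(√139, ∛531). Since Q(√139) ⊂ L and [Q(√139):Q] = 2, the tower law gives 2 | [L:Q]. Likewise Q(∛531) ⊂ L with [Q(∛531):Q] = 3 (because 531 is not a perfect cube), so 3 | [L:Q]. As gcd(2,3) = 1, [L:Q] is divisible by 6. Conversely L is generated over Q by √139 and ∛531, so [L:Q] ≤ 2·3 = 6. Therefore [Q(√139, ∛531) : Q] = 6.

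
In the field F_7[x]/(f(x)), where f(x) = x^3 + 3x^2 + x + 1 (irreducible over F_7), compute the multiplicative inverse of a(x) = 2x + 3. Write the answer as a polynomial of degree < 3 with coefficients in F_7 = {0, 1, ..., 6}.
a(x)^(-1) ≡ 5x^2 + 4x + 6 (mod f(x))

Since f is irreducible over F_7, F_7[x]/(f) is a field and a(x) ≠ 0 has an inverse. Apply the extended Euclidean algorithm to f(x) and a(x) in F_7[x]: f(x) = (4x^2 + 6x + 2)·a(x) + (2). The last nonzero remainder is the constant 2 = gcd(f, a) in F_7. Back-substituting through the division chain expresses 2 = s(x)·a(x) + t(x)·f(x) with s(x) ≡ 3x^2 + x + 5 (mod f), so (3x^2 + x + 5)·a(x) ≡ 2 (mod f). Multiplying by 2^(-1) ≡ 4 in F_7 gives a(x)^(-1) ≡ 4·(3x^2 + x + 5) ≡ 5x^2 + 4x + 6 (mod f). Check: (2x + 3)·(5x^2 + 4x + 6) = 3x^3 + 2x^2 + 3x + 4 ≡ 1 (mod x^3 + 3x^2 + x + 1).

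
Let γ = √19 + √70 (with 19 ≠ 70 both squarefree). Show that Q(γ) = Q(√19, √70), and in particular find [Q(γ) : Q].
[Q(γ) : Q] = 4 (equivalently, Q(γ) = Q(√19, √70))

Obviously Q(γ) ⊆ Q(√19, √70), and [Q(√19, √70):Q] = 4 (since 19, 70 are distinct squarefree integers > 1 with 1330 not a perfect square). To show equality we compute the minimal polynomial of γ. From γ = √19 + √70: γ^2 = 19 + 2√(1330) + 70 = 89 + 2√(1330), so γ^2 - 89 = 2√(1330); squaring, (γ^2 - 89)^2 = 4·1330, i.e. γ^4 - 178γ^2 + 7921 - 5320 = 0, i.e. γ^4 - 178γ^2 + 2601 = 0. So γ is a root of x^4 - 178x^2 + 2601. This polynomial is irreducible over Q: it has no rational root (each ±√19 ± √70 is irrational), and any factorization into two quadratics over Q would force √(1330) ∈ Q (pairing opposite roots) or √19, √70 ∈ Q (other pairings), all impossible. Hence [Q(γ):Q] = 4 = [Q(√19, √70):Q], so Q(γ) = Q(√19, √70).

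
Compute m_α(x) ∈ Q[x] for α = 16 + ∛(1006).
m_α(x) = x^3 - 48x^2 + 768x - 5102

Set β = α - 16 = ∛(1006), so β^3 = 1006. Then (α - 16)^3 - 1006 = 0, i.e. α is a root of g(x) = (x - 16)^3 - 1006 = x^3 - 48x^2 + 768x - 5102. Since g(x) = h(x - 16) where h(x) = x^3 - 1006, and h is irreducible over Q (because 1006 is not a perfect cube, so h has no rational root, and a monic cubic with no rational root is irreducible), g is also irreducible (irreducibility is preserved under the substitution x → x - 16). Hence m_α(x) = x^3 - 48x^2 + 768x - 5102.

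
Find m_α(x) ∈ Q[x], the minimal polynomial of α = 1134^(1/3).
m_α(x) = x^3 - 1134

α satisfies α^3 = 1134, so x^3 - 1134 annihilates α. By the rational root test, a rational root p/q (in lowest terms) of x^3 - 1134 would satisfy p^3 = 1134 q^3, forcing q = 1 and p^3 = 1134; but 1134 is not a perfect cube, contradiction. A monic cubic over Q with no rational root is irreducible (any nontrivial factorization would include a linear factor). Hence x^3 - 1134 is the minimal polynomial of α, and in particular [Q(α):Q] = 3.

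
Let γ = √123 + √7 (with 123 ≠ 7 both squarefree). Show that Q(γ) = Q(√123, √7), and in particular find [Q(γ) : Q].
[Q(γ) : Q] = 4 (equivalently, Q(γ) = Q(√123, √7))

Obviously Q(γ) ⊆ Q(√123, √7), and [Q(√123, √7):Q] = 4 (since 123, 7 are distinct squarefree integers > 1 with 861 not a perfect square). To show equality we compute the minimal polynomial of γ. From γ = √123 + √7: γ^2 = 123 + 2√(861) + 7 = 130 + 2√(861), so γ^2 - 130 = 2√(861); squaring, (γ^2 - 130)^2 = 4·861, i.e. γ^4 - 260γ^2 + 16900 - 3444 = 0, i.e. γ^4 - 260γ^2 + 13456 = 0. So γ is a root of x^4 - 260x^2 + 13456. This polynomial is irreducible over Q: it has no rational root (each ±√123 ± √7 is irrational), and any factorization into two quadratics over Q would force √(861) ∈ Q (pairing opposite roots) or √123, √7 ∈ Q (other pairings), all impossible. Hence [Q(γ):Q] = 4 = [Q(√123, √7):Q], so Q(γ) = Q(√123, √7).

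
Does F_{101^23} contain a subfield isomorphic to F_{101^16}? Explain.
No: F_{101^16} is not a subfield of F_{101^23}

F_{p^m} embeds in F_{p^n} iff m | n. Here 16 ∤ 23 (since 23 = 1·16 + 7 with remainder 7 ≠ 0), so F_{101^16} is not a subfield of F_{101^23}. Equivalently: if it were, the tower law would give 16 = [F_{101^16}:F_101] dividing [F_{101^23}:F_101] = 23, contradiction.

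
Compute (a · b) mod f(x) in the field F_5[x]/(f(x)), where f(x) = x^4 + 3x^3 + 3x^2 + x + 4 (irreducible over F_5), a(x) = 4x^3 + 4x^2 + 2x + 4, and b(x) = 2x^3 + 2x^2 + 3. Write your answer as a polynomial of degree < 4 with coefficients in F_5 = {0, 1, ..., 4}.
a · b ≡ 4x^3 + x + 4 (mod f(x))

Multiply in F_5[x]: a(x)·b(x) = (4x^3 + 4x^2 + 2x + 4)·(2x^3 + 2x^2 + 3) = 3x^6 + x^5 + 2x^4 + 4x^3 + x + 2. This has degree ≥ 4, so divide by f(x) over F_5: 3x^6 + x^5 + 2x^4 + 4x^3 + x + 2 = (3x^2 + 2x + 2)·(x^4 + 3x^3 + 3x^2 + x + 4) + (4x^3 + x + 4). Hence a·b ≡ 4x^3 + x + 4 (mod f). (F_5[x]/(f) is a field with 5^4 = 625 elements since f is irreducible of degree 4.)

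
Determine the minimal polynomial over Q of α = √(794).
m_α(x) = x^2 - 794

α satisfies α^2 - 794 = 0, so x^2 - 794 annihilates α. Since d = 794 is squarefree and ≠ 1, it is not a perfect square in Q, so x^2 - 794 has no rational root and is therefore irreducible over Q (a degree-2 polynomial over a field is irreducible iff it has no root). Hence m_α(x) = x^2 - 794.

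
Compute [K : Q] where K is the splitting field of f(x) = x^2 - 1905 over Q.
[K : Q] = 2

f(x) = x^2 - 1905 factors as (x - √1905)(x + √1905). The splitting field is K = Q(√1905). Since 1905 is squarefree and > 1, it is not a perfect square, so x^2 - 1905 is irreducible over Q and [Q(√1905) : Q] = 2. Hence [K : Q] = 2.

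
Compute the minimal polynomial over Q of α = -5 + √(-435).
m_α(x) = x^2 + 10x + 460

From α + 5 = √(-435), squaring gives (α + 5)^2 = -435, i.e. α^2 + 10α + 25 = -435, so α^2 + 10α + 460 = 0. The discriminant of x^2 + 10x + 460 is (10)^2 - 4·(460) = 100 - 1840 = -1740, and 4·(-435) is not a perfect square in Q since -435 is squarefree and ≠ 1. Hence x^2 + 10x + 460 is irreducible over Q and is the minimal polynomial of α.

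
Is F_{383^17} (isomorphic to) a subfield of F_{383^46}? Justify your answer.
No: F_{383^17} is not a subfield of F_{383^46}

F_{p^m} embeds in F_{p^n} iff m | n. Here 17 ∤ 46 (since 46 = 2·17 + 12 with remainder 12 ≠ 0), so F_{383^17} is not a subfield of F_{383^46}. Equivalently: if it were, the tower law would give 17 = [F_{383^17}:F_383] dividing [F_{383^46}:F_383] = 46, contradiction.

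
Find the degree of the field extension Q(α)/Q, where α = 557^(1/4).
[Q(α):Q] = 4

α is a root of x^4 - 557. By Eisenstein's criterion at the prime p = 557 (which divides the constant term 557 but p^2 = 310249 does not, since 557 is squarefree), x^4 - 557 is irreducible over Q. Hence [Q(α):Q] = 4.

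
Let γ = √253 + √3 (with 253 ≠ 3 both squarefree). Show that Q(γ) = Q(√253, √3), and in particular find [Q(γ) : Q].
[Q(γ) : Q] = 4 (equivalently, Q(γ) = Q(√253, √3))

Obviously Q(γ) ⊆ Q(√253, √3), and [Q(√253, √3):Q] = 4 (since 253, 3 are distinct squarefree integers > 1 with 759 not a perfect square). To show equality we compute the minimal polynomial of γ. From γ = √253 + √3: γ^2 = 253 + 2√(759) + 3 = 256 + 2√(759), so γ^2 - 256 = 2√(759); squaring, (γ^2 - 256)^2 = 4·759, i.e. γ^4 - 512γ^2 + 65536 - 3036 = 0, i.e. γ^4 - 512γ^2 + 62500 = 0. So γ is a root of x^4 - 512x^2 + 62500. This polynomial is irreducible over Q: it has no rational root (each ±√253 ± √3 is irrational), and any factorization into two quadratics over Q would force √(759) ∈ Q (pairing opposite roots) or √253, √3 ∈ Q (other pairings), all impossible. Hence [Q(γ):Q] = 4 = [Q(√253, √3):Q], so Q(γ) = Q(√253, √3).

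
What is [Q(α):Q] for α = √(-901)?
[Q(α):Q] = 2

[Q(α):Q] equals the degree of the minimal polynomial of α. Here α^2 = -901 and x^2 + 901 is irreducible (d = -901 is squarefree, ≠ 1, hence not a square), so deg(m_α) = 2. Thus [Q(α):Q] = 2.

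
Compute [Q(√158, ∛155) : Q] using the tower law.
[Q(√158, ∛155) : Q] = 6

Let L = Q(√158, ∛155). Since Q(√158) ⊂ L and [Q(√158):Q] = 2, the tower law gives 2 | [L:Q]. Likewise Q(∛155) ⊂ L with [Q(∛155):Q] = 3 (because 155 is not a perfect cube), so 3 | [L:Q]. As gcd(2,3) = 1, [L:Q] is divisible by 6. Conversely L is generated over Q by √158 and ∛155, so [L:Q] ≤ 2·3 = 6. Therefore [Q(√158, ∛155) : Q] = 6.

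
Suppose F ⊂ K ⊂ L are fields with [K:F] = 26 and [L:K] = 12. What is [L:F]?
[L:F] = 312

The tower law says that for any tower of field extensions F ⊂ K ⊂ L with finite degrees, [L:F] = [L:K] · [K:F]. Here this gives [L:F] = 12 · 26 = 312.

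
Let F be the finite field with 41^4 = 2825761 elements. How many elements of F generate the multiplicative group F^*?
There are φ(2825760) = 623616 primitive elements

F_q^* is cyclic of order q - 1 = 2825760. A cyclic group of order m has exactly φ(m) generators. Here m = 2825760 = 2^5 · 3 · 5 · 7 · 29^2, so the number of primitive elements is φ(2825760) = 623616.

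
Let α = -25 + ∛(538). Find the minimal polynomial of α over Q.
m_α(x) = x^3 + 75x^2 + 1875x + 15087

Set β = α + 25 = ∛(538), so β^3 = 538. Then (α + 25)^3 - 538 = 0, i.e. α is a root of g(x) = (x + 25)^3 - 538 = x^3 + 75x^2 + 1875x + 15087. Since g(x) = h(x + 25) where h(x) = x^3 - 538, and h is irreducible over Q (because 538 is not a perfect cube, so h has no rational root, and a monic cubic with no rational root is irreducible), g is also irreducible (irreducibility is preserved under the substitution x → x + 25). Hence m_α(x) = x^3 + 75x^2 + 1875x + 15087.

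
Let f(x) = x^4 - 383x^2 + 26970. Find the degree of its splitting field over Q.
[K : Q] = 4

Solving the quadratic in x^2: x^2 = (383 ± √(383^2 - 4·26970))/2 = (383 ± √38809)/2 = (383 ± 197)/2, giving x^2 = 290 or x^2 = 93. So f(x) = (x^2 - 290)(x^2 - 93) and the roots of f are ±√290, ±√93. Hence the splitting field is K = Q(√290, √93). Since 290 and 93 are distinct squarefree integers > 1, their product 26970 is not a perfect square, so √93 ∉ Q(√290). By the tower law [K:Q] = [Q(√290,√93):Q(√290)] · [Q(√290):Q] = 2 · 2 = 4.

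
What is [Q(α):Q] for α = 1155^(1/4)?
[Q(α):Q] = 4

α is a root of x^4 - 1155. By Eisenstein's criterion at the prime p = 3 (which divides the constant term 1155 but p^2 = 9 does not, since 1155 is squarefree), x^4 - 1155 is irreducible over Q. Hence [Q(α):Q] = 4.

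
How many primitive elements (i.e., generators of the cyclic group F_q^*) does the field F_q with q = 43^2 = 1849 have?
There are φ(1848) = 480 primitive elements

F_q^* is cyclic of order q - 1 = 1848. A cyclic group of order m has exactly φ(m) generators. Here m = 1848 = 2^3 · 3 · 7 · 11, so the number of primitive elements is φ(1848) = 480.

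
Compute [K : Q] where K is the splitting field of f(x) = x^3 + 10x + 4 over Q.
[K : Q] = 6

By the rational root test, any rational root of the monic integer polynomial f(x) = x^3 + 10x + 4 must be an integer dividing the constant term 4, i.e. one of ±{1, 2, 4}. Evaluating: f(1) = 15, f(-1) = -7, f(2) = 32, f(-2) = -24, f(4) = 108, f(-4) = -100; none is 0, so f has no rational root and is therefore irreducible over Q (a cubic with no linear factor over a field is irreducible). For an irreducible cubic, the Galois group is A_3 or S_3 according as the discriminant disc(f) = -4a^3 - 27b^2 = -4·(10)^3 - 27·(4)^2 = -4432 is or is not a square in Q. Here disc(f) = -4432 is not a perfect square in Q, so the Galois group of f over Q is not contained in A_3 and must be all of S_3. The splitting field has degree |S_3| = 6 over Q, so [K : Q] = 6.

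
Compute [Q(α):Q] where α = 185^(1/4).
[Q(α):Q] = 4

α is a root of x^4 - 185. By Eisenstein's criterion at the prime p = 5 (which divides the constant term 185 but p^2 = 25 does not, since 185 is squarefree), x^4 - 185 is irreducible over Q. Hence [Q(α):Q] = 4.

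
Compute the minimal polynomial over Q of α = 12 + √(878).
m_α(x) = x^2 - 24x - 734

From α - 12 = √(878), squaring gives (α - 12)^2 = 878, i.e. α^2 - 24α + 144 = 878, so α^2 - 24α - 734 = 0. The discriminant of x^2 - 24x - 734 is (-24)^2 - 4·(-734) = 576 + 2936 = 3512, and 4·(878) is not a perfect square in Q since 878 is squarefree and ≠ 1. Hence x^2 - 24x - 734 is irreducible over Q and is the minimal polynomial of α.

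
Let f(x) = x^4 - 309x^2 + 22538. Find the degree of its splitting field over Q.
[K : Q] = 4

Solving the quadratic in x^2: x^2 = (309 ± √(309^2 - 4·22538))/2 = (309 ± √5329)/2 = (309 ± 73)/2, giving x^2 = 191 or x^2 = 118. So f(x) = (x^2 - 191)(x^2 - 118) and the roots of f are ±√191, ±√118. Hence the splitting field is K = Q(√191, √118). Since 191 and 118 are distinct squarefree integers > 1, their product 22538 is not a perfect square, so √118 ∉ Q(√191). By the tower law [K:Q] = [Q(√191,√118):Q(√191)] · [Q(√191):Q] = 2 · 2 = 4.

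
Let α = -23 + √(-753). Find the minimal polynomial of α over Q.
m_α(x) = x^2 + 46x + 1282

From α + 23 = √(-753), squaring gives (α + 23)^2 = -753, i.e. α^2 + 46α + 529 = -753, so α^2 + 46α + 1282 = 0. The discriminant of x^2 + 46x + 1282 is (46)^2 - 4·(1282) = 2116 - 5128 = -3012, and 4·(-753) is not a perfect square in Q since -753 is squarefree and ≠ 1. Hence x^2 + 46x + 1282 is irreducible over Q and is the minimal polynomial of α.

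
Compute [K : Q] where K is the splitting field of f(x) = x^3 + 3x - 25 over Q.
[K : Q] = 6

By the rational root test, any rational root of the monic integer polynomial f(x) = x^3 + 3x - 25 must be an integer dividing the constant term -25, i.e. one of ±{1, 5, 25}. Evaluating: f(1) = -21, f(-1) = -29, f(5) = 115, f(-5) = -165, f(25) = 15675, f(-25) = -15725; none is 0, so f has no rational root and is therefore irreducible over Q (a cubic with no linear factor over a field is irreducible). For an irreducible cubic, the Galois group is A_3 or S_3 according as the discriminant disc(f) = -4a^3 - 27b^2 = -4·(3)^3 - 27·(-25)^2 = -16983 is or is not a square in Q. Here disc(f) = -16983 is not a perfect square in Q, so the Galois group of f over Q is not contained in A_3 and must be all of S_3. The splitting field has degree |S_3| = 6 over Q, so [K : Q] = 6.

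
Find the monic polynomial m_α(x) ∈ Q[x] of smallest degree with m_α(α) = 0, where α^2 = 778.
m_α(x) = x^2 - 778

α satisfies α^2 - 778 = 0, so x^2 - 778 annihilates α. Since d = 778 is squarefree and ≠ 1, it is not a perfect square in Q, so x^2 - 778 has no rational root and is therefore irreducible over Q (a degree-2 polynomial over a field is irreducible iff it has no root). Hence m_α(x) = x^2 - 778.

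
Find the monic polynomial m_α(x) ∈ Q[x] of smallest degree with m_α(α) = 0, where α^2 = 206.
m_α(x) = x^2 - 206

α satisfies α^2 - 206 = 0, so x^2 - 206 annihilates α. Since d = 206 is squarefree and ≠ 1, it is not a perfect square in Q, so x^2 - 206 has no rational root and is therefore irreducible over Q (a degree-2 polynomial over a field is irreducible iff it has no root). Hence m_α(x) = x^2 - 206.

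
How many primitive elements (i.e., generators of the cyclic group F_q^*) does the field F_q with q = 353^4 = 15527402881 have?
There are φ(15527402880) = 3477995520 primitive elements

F_q^* is cyclic of order q - 1 = 15527402880. A cyclic group of order m has exactly φ(m) generators. Here m = 15527402880 = 2^7 · 3 · 5 · 11 · 17 · 59 · 733, so the number of primitive elements is φ(15527402880) = 3477995520.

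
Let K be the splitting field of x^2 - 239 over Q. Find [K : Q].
[K : Q] = 2

f(x) = x^2 - 239 factors as (x - √239)(x + √239). The splitting field is K = Q(√239). Since 239 is squarefree and > 1, it is not a perfect square, so x^2 - 239 is irreducible over Q and [Q(√239) : Q] = 2. Hence [K : Q] = 2.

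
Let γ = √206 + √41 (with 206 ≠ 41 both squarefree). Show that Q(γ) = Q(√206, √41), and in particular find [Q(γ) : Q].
[Q(γ) : Q] = 4 (equivalently, Q(γ) = Q(√206, √41))

Obviously Q(γ) ⊆ Q(√206, √41), and [Q(√206, √41):Q] = 4 (since 206, 41 are distinct squarefree integers > 1 with 8446 not a perfect square). To show equality we compute the minimal polynomial of γ. From γ = √206 + √41: γ^2 = 206 + 2√(8446) + 41 = 247 + 2√(8446), so γ^2 - 247 = 2√(8446); squaring, (γ^2 - 247)^2 = 4·8446, i.e. γ^4 - 494γ^2 + 61009 - 33784 = 0, i.e. γ^4 - 494γ^2 + 27225 = 0. So γ is a root of x^4 - 494x^2 + 27225. This polynomial is irreducible over Q: it has no rational root (each ±√206 ± √41 is irrational), and any factorization into two quadratics over Q would force √(8446) ∈ Q (pairing opposite roots) or √206, √41 ∈ Q (other pairings), all impossible. Hence [Q(γ):Q] = 4 = [Q(√206, √41):Q], so Q(γ) = Q(√206, √41).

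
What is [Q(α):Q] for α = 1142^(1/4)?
[Q(α):Q] = 4

α is a root of x^4 - 1142. By Eisenstein's criterion at the prime p = 2 (which divides the constant term 1142 but p^2 = 4 does not, since 1142 is squarefree), x^4 - 1142 is irreducible over Q. Hence [Q(α):Q] = 4.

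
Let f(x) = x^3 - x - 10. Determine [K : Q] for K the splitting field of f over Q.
[K : Q] = 6

By the rational root test, any rational root of the monic integer polynomial f(x) = x^3 - x - 10 must be an integer dividing the constant term -10, i.e. one of ±{1, 2, 5, 10}. Evaluating: f(1) = -10, f(-1) = -10, f(2) = -4, f(-2) = -16, f(5) = 110, f(-5) = -130, f(10) = 980, f(-10) = -1000; none is 0, so f has no rational root and is therefore irreducible over Q (a cubic with no linear factor over a field is irreducible). For an irreducible cubic, the Galois group is A_3 or S_3 according as the discriminant disc(f) = -4a^3 - 27b^2 = -4·(-1)^3 - 27·(-10)^2 = -2696 is or is not a square in Q. Here disc(f) = -2696 is not a perfect square in Q, so the Galois group of f over Q is not contained in A_3 and must be all of S_3. The splitting field has degree |S_3| = 6 over Q, so [K : Q] = 6.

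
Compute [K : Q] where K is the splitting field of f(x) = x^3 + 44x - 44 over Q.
[K : Q] = 6

By the rational root test, any rational root of the monic integer polynomial f(x) = x^3 + 44x - 44 must be an integer dividing the constant term -44, i.e. one of ±{1, 2, 4, 11, 22, 44}. Evaluating: f(1) = 1, f(-1) = -89, f(2) = 52, f(-2) = -140, f(4) = 196, f(-4) = -284, f(11) = 1771, f(-11) = -1859, f(22) = 11572, f(-22) = -11660, f(44) = 87076, f(-44) = -87164; none is 0, so f has no rational root and is therefore irreducible over Q (a cubic with no linear factor over a field is irreducible). For an irreducible cubic, the Galois group is A_3 or S_3 according as the discriminant disc(f) = -4a^3 - 27b^2 = -4·(44)^3 - 27·(-44)^2 = -393008 is or is not a square in Q. Here disc(f) = -393008 is not a perfect square in Q, so the Galois group of f over Q is not contained in A_3 and must be all of S_3. The splitting field has degree |S_3| = 6 over Q, so [K : Q] = 6.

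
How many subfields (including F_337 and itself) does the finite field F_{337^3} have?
F_{337^3} has 2 subfields

The subfields of F_{p^n} are exactly the fields F_{p^d} for d | n (each is the fixed field of the unique index-d subgroup of Gal(F_{p^n}/F_p) ≅ Z/nZ). The divisors of n = 3 are {1, 3}, giving 2 subfields: F_{337^1}, F_{337^3}.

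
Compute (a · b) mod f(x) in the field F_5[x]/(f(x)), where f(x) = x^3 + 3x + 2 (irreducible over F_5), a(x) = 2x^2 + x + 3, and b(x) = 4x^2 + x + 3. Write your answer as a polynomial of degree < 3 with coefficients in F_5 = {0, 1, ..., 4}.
a · b ≡ 2x + 2 (mod f(x))

Multiply in F_5[x]: a(x)·b(x) = (2x^2 + x + 3)·(4x^2 + x + 3) = 3x^4 + x^3 + 4x^2 + x + 4. This has degree ≥ 3, so divide by f(x) over F_5: 3x^4 + x^3 + 4x^2 + x + 4 = (3x + 1)·(x^3 + 3x + 2) + (2x + 2). Hence a·b ≡ 2x + 2 (mod f). (F_5[x]/(f) is a field with 5^3 = 125 elements since f is irreducible of degree 3.)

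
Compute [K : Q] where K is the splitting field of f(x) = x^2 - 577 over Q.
[K : Q] = 2

f(x) = x^2 - 577 factors as (x - √577)(x + √577). The splitting field is K = Q(√577). Since 577 is squarefree and > 1, it is not a perfect square, so x^2 - 577 is irreducible over Q and [Q(√577) : Q] = 2. Hence [K : Q] = 2.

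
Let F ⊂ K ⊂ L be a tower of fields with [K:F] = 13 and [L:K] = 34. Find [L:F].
[L:F] = 442

The tower law says that for any tower of field extensions F ⊂ K ⊂ L with finite degrees, [L:F] = [L:K] · [K:F]. Here this gives [L:F] = 34 · 13 = 442.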